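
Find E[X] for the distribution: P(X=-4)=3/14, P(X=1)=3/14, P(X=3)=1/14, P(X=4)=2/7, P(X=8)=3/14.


E[X] = sum(x * P(x))
= -4*3/14 + 1*3/14 + 3*1/14 + 4*2/7 + 8*3/14
= 17/7

17/7


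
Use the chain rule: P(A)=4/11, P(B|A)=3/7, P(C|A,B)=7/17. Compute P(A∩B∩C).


P(A∩B∩C) = P(A) * P(B|A) * P(C|A∩B)
= 4/11 * 3/7 * 7/17
= 12/77 * 7/17 = 12/187

12/187


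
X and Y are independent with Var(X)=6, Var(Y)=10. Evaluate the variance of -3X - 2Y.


Independence => Cov(X,Y)=0
Var(-3X - 2Y) = (-3)^2*Var(X) + (-2)^2*Var(Y)
= 9*6 + 4*10 = 94

94


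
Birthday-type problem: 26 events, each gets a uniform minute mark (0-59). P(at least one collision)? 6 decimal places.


P(all different) = prod((60-i)/60 for i=0..25) = 0.001652
P(at least one match) = 1 - 0.001652 = 0.998348

0.998348


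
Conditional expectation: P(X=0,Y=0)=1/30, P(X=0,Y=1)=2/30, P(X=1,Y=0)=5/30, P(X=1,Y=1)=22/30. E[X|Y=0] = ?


P(Y=0) = 6/30
E[X|Y=0] = (0*1 + 1*5)/6 = 5/6

5/6


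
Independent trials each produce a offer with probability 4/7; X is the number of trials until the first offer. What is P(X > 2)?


P(X > 2) = P(first 2 trials all fail) = (1-p)^2 = (3/7)^2 = 9/49

9/49


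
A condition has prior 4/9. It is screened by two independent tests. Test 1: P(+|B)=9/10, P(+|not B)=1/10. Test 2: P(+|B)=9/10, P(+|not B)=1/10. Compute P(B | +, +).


After test 1: P(+) = 9/10*4/9 + 1/10*5/9 = 41/90
P(B|+) = (2/5)/(41/90) = 36/41
After test 2 (use post1 as new prior): P(+) = 9/10*36/41 + 1/10*5/41 = 329/410
P(B|+,+) = (162/205)/(329/410) = 324/329

324/329


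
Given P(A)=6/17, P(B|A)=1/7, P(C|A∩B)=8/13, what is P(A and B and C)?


P(A∩B∩C) = P(A) * P(B|A) * P(C|A∩B)
= 6/17 * 1/7 * 8/13
= 6/119 * 8/13 = 48/1547

48/1547


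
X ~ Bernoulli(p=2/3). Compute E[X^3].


For Bernoulli: X in {0,1}
E[X^3] = 0^3*(1-2/3) + 1^3*2/3 = 2/3

2/3


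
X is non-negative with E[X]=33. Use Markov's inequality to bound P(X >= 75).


Markov: P(X >= a) <= E[X]/a
P(X >= 75) <= 33/75 = 11/25

11/25


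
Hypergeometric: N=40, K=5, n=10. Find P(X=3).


P(X=3) = C(5,3)*C(35,7) / C(40,10)
= 10*6724520 / 847660528
= 67245200/847660528 = 725/9139

725/9139


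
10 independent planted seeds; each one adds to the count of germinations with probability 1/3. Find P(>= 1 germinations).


P(at least one) = 1 - P(none)
P(none) = (1 - 1/3)^10 = (2/3)^10 = 1024/59049
P(at least one) = 1 - 1024/59049 = 58025/59049

58025/59049


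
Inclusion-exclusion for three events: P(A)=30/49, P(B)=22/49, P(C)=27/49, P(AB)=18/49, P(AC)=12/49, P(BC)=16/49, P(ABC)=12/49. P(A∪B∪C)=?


P(A∪B∪C) = P(A)+P(B)+P(C) - P(AB)-P(AC)-P(BC) + P(ABC)
= 30/49+22/49+27/49 - 18/49-12/49-16/49 + 12/49
= 45/49

45/49


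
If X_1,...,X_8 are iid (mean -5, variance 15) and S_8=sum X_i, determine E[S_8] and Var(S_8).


E[S_n] = n*mu = 8*-5 = -40
Var(S_n) = n*sigma^2 = 8*15 = 120

E[S_8]=-40, Var(S_8)=120


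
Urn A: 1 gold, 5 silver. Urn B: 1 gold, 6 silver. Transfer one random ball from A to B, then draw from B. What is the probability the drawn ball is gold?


P(transfer gold) = 1/6; P(transfer silver) = 5/6
If gold transferred: Urn II has 2 gold of 8, so P(gold|gold moved) = 1/4
If silver transferred: Urn II has 1 gold of 8, so P(gold|silver moved) = 1/8
By total probability: P(gold) = 1/6*1/4 + 5/6*1/8 = 7/48

7/48


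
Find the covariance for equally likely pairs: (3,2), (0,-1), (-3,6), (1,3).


E[X]=1/4, E[Y]=5/2, E[XY]=-9/4
Cov(X,Y) = E[XY] - E[X]E[Y] = -9/4 - 1/4*5/2 = -23/8

-23/8


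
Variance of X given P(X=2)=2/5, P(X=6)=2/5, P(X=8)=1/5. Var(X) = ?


E[X] = 24/5, E[X^2] = 144/5
Var(X) = E[X^2] - (E[X])^2 = 144/5 - (24/5)^2 = 144/25

144/25


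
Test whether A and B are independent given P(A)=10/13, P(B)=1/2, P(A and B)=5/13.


P(A)*P(B) = 10/13*1/2 = 5/13
P(A∩B) = 5/13, which equals P(A)P(B), so independent

Yes, A and B are independent


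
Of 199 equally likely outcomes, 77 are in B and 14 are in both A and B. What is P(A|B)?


P(A|B) = P(A∩B)/P(B) = (14/199)/(77/199) = 14/77 = 2/11

2/11


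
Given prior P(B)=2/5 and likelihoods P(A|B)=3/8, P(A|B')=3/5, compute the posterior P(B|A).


P(A) = P(A|B)P(B) + P(A|B')P(B') = 3/8*2/5 + 3/5*3/5 = 51/100
P(B|A) = P(A|B)P(B)/P(A) = (3/20)/(51/100) = 5/17

5/17


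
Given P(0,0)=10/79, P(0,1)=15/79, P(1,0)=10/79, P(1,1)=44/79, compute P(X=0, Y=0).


Read from table: P(X=0, Y=0) = 10/79

10/79


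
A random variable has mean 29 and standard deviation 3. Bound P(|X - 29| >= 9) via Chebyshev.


k = 9/3 = 3
Chebyshev: P(|X-mu| >= k*sigma) <= 1/k^2 = 1/3^2 = 1/9

1/9


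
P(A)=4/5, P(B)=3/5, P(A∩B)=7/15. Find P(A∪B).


P(A∪B) = P(A) + P(B) - P(A∩B)
= 4/5 + 3/5 - 7/15 = 14/15

14/15


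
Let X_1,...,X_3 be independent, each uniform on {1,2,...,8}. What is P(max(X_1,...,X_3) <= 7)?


P(max <= 7) = P(all X_i <= 7) = (P(X_1 <= 7))^3
= (7/8)^3 = 343/512

343/512


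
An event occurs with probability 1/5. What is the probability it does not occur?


P(A') = 1 - P(A) = 1 - 1/5 = 4/5

4/5


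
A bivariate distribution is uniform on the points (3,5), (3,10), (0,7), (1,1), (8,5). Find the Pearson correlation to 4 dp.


Cov(X,Y) = 0.4000, Var(X) = 7.6000, Var(Y) = 8.6400
rho = Cov/(sqrt(VarX)*sqrt(VarY)) = 0.0494

0.0494


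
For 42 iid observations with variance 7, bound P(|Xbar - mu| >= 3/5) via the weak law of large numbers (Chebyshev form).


Var(Xbar) = Var(X)/n = 7/42
Chebyshev: P(|Xbar-mu| >= 3/5) <= Var(Xbar)/(3/5)^2 = (1/6)/(9/25) = 25/54

25/54


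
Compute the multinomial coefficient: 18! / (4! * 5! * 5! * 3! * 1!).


18! = 6402373705728000
Denominator: 4!=24 * 5!=120 * 5!=120 * 3!=6 * 1!=1
Coefficient = 6402373705728000 / 2073600 = 3087564480

3087564480


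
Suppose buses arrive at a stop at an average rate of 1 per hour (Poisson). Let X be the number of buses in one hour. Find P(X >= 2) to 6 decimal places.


P(X>=2) = 1 - P(X<=1) = 1 - (e^(-1)*1^0/0! + e^(-1)*1^1/1!)
≈ 1 - (0.3678794412 + 0.3678794412)
= 1 - 0.7357588824 = 0.2642411176
≈ 0.264241

0.264241


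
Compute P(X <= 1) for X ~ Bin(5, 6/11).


P(X<=1) = P(X=0) + P(X=1)
= 3125/161051 + 18750/161051
= 21875/161051

21875/161051


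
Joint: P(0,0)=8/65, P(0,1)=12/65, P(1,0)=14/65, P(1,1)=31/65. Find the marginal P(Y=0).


P(Y=0) = P(0,0)+P(1,0) = 8/65 + 14/65 = 22/65

22/65


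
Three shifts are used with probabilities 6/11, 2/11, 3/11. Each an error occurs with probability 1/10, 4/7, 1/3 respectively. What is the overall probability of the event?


P(A) = P(A|B1)P(B1) + P(A|B2)P(B2) + P(A|B3)P(B3)
= 1/10*6/11 + 4/7*2/11 + 1/3*3/11
= 3/55 + 8/77 + 1/11 = 96/385

96/385


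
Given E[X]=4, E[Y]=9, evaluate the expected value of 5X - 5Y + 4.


E[5X - 5Y + 4] = 5*E[X] - 5*E[Y] + 4
= (5)*(4) + (-5)*(9) + (4)
= 20 - 45 + 4 = -21

-21


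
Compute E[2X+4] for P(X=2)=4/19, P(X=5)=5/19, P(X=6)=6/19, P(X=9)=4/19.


E[2X+4] = sum(g(x)*P(x))
= 8*4/19 + 14*5/19 + 16*6/19 + 22*4/19
= 286/19

286/19


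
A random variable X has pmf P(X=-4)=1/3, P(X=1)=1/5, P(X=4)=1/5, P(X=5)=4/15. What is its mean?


E[X] = sum(x * P(x))
= -4*1/3 + 1*1/5 + 4*1/5 + 5*4/15
= 1

1


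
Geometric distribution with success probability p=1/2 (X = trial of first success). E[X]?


For geometric (trials until first success), E[X] = 1/p = 1/(1/2) = 2

2


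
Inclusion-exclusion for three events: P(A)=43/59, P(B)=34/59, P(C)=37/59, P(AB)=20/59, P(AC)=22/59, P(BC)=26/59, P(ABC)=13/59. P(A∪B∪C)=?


P(A∪B∪C) = P(A)+P(B)+P(C) - P(AB)-P(AC)-P(BC) + P(ABC)
= 43/59+34/59+37/59 - 20/59-22/59-26/59 + 13/59
= 1

1


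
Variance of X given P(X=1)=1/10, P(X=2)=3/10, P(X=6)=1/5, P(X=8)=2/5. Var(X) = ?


E[X] = 51/10, E[X^2] = 341/10
Var(X) = E[X^2] - (E[X])^2 = 341/10 - (51/10)^2 = 809/100

809/100


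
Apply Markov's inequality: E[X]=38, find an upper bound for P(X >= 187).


Markov: P(X >= a) <= E[X]/a
P(X >= 187) <= 38/187

38/187


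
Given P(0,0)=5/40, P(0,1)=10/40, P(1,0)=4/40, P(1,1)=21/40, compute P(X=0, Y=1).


Read from table: P(X=0, Y=1) = 10/40 = 1/4

1/4


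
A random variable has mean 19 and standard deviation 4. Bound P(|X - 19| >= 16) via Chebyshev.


k = 16/4 = 4
Chebyshev: P(|X-mu| >= k*sigma) <= 1/k^2 = 1/4^2 = 1/16

1/16


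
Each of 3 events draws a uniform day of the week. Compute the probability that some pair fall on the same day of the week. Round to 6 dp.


P(all different) = prod((7-i)/7 for i=0..2) = 0.612245
P(at least one match) = 1 - 0.612245 = 0.387755

0.387755


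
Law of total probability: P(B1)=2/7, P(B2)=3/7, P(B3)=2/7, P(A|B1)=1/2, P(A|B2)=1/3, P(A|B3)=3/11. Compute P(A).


P(A) = P(A|B1)P(B1) + P(A|B2)P(B2) + P(A|B3)P(B3)
= 1/2*2/7 + 1/3*3/7 + 3/11*2/7
= 1/7 + 1/7 + 6/77 = 4/11

4/11


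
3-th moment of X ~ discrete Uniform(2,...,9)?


E[X^3] = (1/8) * sum(x^3 for x=2..9)
= 2024/8 = 253

253


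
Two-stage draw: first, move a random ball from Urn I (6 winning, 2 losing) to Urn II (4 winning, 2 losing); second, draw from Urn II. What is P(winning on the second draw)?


P(transfer winning) = 6/8 = 3/4; P(transfer losing) = 1/4
If winning transferred: Urn II has 5 winning of 7, so P(winning|winning moved) = 5/7
If losing transferred: Urn II has 4 winning of 7, so P(winning|losing moved) = 4/7
By total probability: P(winning) = 3/4*5/7 + 1/4*4/7 = 19/28

19/28


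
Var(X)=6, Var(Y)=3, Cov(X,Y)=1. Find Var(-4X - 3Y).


Var(-4X - 3Y) = (-4)^2*Var(X) + (-3)^2*Var(Y) + 2*(-4)*(-3)*Cov(X,Y)
= 16*6 + 9*3 + 24*1
= 96 + 27 + 24 = 147

147


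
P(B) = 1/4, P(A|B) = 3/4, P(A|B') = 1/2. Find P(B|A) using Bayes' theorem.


P(A) = P(A|B)P(B) + P(A|B')P(B') = 3/4*1/4 + 1/2*3/4 = 9/16
P(B|A) = P(A|B)P(B)/P(A) = (3/16)/(9/16) = 1/3

1/3


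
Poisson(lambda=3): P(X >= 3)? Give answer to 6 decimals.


P(X>=3) = 1 - P(X<=2) = 1 - (e^(-3)*3^0/0! + e^(-3)*3^1/1! + e^(-3)*3^2/2!)
≈ 1 - (0.0497870684 + 0.1493612051 + 0.2240418077)
= 1 - 0.4231900812 = 0.5768099188
≈ 0.576810

0.576810


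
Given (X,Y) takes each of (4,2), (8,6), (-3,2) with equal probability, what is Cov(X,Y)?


E[X]=3, E[Y]=10/3, E[XY]=50/3
Cov(X,Y) = E[XY] - E[X]E[Y] = 50/3 - 3*10/3 = 20/3

20/3


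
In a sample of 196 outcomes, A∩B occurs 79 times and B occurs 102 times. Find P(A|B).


P(A|B) = P(A∩B)/P(B) = (79/196)/(102/196) = 79/102

79/102


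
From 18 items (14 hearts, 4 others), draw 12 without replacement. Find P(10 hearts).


P(X=10) = C(14,10)*C(4,2) / C(18,12)
= 1001*6 / 18564
= 6006/18564 = 11/34

11/34


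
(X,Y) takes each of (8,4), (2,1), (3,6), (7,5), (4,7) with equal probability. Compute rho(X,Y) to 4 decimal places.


Cov(X,Y) = 0.9200, Var(X) = 5.3600, Var(Y) = 4.2400
rho = Cov/(sqrt(VarX)*sqrt(VarY)) = 0.1930

0.1930


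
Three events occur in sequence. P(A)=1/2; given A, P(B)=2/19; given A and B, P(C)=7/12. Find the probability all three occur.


P(A∩B∩C) = P(A) * P(B|A) * P(C|A∩B)
= 1/2 * 2/19 * 7/12
= 1/19 * 7/12 = 7/228

7/228


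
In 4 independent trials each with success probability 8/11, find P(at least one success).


P(at least one) = 1 - P(none)
P(none) = (1 - 8/11)^4 = (3/11)^4 = 81/14641
P(at least one) = 1 - 81/14641 = 14560/14641

14560/14641


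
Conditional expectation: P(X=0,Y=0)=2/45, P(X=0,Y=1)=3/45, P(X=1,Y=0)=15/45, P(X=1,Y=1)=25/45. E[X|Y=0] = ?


P(Y=0) = 17/45
E[X|Y=0] = (0*2 + 1*15)/17 = 15/17

15/17


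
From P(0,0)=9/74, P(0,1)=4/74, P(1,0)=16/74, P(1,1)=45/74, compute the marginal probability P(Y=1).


P(Y=1) = P(0,1)+P(1,1) = 4/74 + 45/74 = 49/74

49/74


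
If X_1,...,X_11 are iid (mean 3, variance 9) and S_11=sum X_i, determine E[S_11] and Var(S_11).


E[S_n] = n*mu = 11*3 = 33
Var(S_n) = n*sigma^2 = 11*9 = 99

E[S_11]=33, Var(S_11)=99


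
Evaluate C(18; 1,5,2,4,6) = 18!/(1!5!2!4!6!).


18! = 6402373705728000
Denominator: 1!=1 * 5!=120 * 2!=2 * 4!=24 * 6!=720
Coefficient = 6402373705728000 / 4147200 = 1543782240

1543782240


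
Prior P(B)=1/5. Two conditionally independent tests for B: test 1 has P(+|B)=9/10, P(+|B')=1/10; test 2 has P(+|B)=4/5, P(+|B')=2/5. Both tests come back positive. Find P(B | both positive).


After test 1: P(+) = 9/10*1/5 + 1/10*4/5 = 13/50
P(B|+) = (9/50)/(13/50) = 9/13
After test 2 (use post1 as new prior): P(+) = 4/5*9/13 + 2/5*4/13 = 44/65
P(B|+,+) = (36/65)/(44/65) = 9/11

9/11


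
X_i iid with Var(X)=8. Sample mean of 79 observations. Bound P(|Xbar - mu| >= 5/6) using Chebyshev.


Var(Xbar) = Var(X)/n = 8/79
Chebyshev: P(|Xbar-mu| >= 5/6) <= Var(Xbar)/(5/6)^2 = (8/79)/(25/36) = 288/1975

288/1975


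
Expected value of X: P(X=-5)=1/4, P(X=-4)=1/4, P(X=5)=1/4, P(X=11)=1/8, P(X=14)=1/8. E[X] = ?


E[X] = sum(x * P(x))
= -5*1/4 - 4*1/4 + 5*1/4 + 11*1/8 + 14*1/8
= 17/8

17/8


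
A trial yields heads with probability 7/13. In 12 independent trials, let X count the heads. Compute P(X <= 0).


P(X<=0) = P(X=0)
= 2176782336/23298085122481
= 2176782336/23298085122481

2176782336/23298085122481


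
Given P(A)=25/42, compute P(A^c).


P(A') = 1 - P(A) = 1 - 25/42 = 17/42

17/42


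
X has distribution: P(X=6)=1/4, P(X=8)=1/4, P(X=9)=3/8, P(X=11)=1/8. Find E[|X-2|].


E[|X-2|] = sum(g(x)*P(x))
= 4*1/4 + 6*1/4 + 7*3/8 + 9*1/8
= 25/4

25/4


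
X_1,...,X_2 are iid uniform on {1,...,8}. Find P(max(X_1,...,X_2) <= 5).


P(max <= 5) = P(all X_i <= 5) = (P(X_1 <= 5))^2
= (5/8)^2 = 25/64

25/64


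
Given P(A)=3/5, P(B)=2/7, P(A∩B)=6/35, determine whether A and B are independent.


P(A)*P(B) = 3/5*2/7 = 6/35
P(A∩B) = 6/35, which equals P(A)P(B), so independent

Yes, A and B are independent


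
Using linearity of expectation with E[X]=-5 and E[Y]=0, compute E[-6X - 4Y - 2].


E[-6X - 4Y - 2] = -6*E[X] - 4*E[Y] - 2
= (-6)*(-5) + (-4)*(0) + (-2)
= 30 + 0 - 2 = 28

28


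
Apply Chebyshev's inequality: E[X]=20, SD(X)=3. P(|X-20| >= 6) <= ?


k = 6/3 = 2
Chebyshev: P(|X-mu| >= k*sigma) <= 1/k^2 = 1/2^2 = 1/4

1/4


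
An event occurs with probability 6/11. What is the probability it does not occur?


P(A') = 1 - P(A) = 1 - 6/11 = 5/11

5/11


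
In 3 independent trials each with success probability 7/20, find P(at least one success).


P(at least one) = 1 - P(none)
P(none) = (1 - 7/20)^3 = (13/20)^3 = 2197/8000
P(at least one) = 1 - 2197/8000 = 5803/8000

5803/8000


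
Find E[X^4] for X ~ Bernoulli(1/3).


For Bernoulli: X in {0,1}
E[X^4] = 0^4*(1-1/3) + 1^4*1/3 = 1/3

1/3


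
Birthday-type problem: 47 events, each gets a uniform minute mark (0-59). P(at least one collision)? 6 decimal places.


P(all different) = prod((60-i)/60 for i=0..46) = 0.000000
P(at least one match) = 1 - 0.000000 = 1.000000

1.000000


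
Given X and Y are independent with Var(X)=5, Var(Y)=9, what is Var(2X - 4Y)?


Independence => Cov(X,Y)=0
Var(2X - 4Y) = 2^2*Var(X) + (-4)^2*Var(Y)
= 4*5 + 16*9 = 164

164


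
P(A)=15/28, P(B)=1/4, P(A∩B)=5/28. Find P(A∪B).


P(A∪B) = P(A) + P(B) - P(A∩B)
= 15/28 + 1/4 - 5/28 = 17/28

17/28


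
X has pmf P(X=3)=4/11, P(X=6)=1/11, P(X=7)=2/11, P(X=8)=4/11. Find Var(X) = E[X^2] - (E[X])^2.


E[X] = 64/11, E[X^2] = 426/11
Var(X) = E[X^2] - (E[X])^2 = 426/11 - (64/11)^2 = 590/121

590/121


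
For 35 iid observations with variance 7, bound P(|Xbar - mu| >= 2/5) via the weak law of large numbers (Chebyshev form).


Var(Xbar) = Var(X)/n = 7/35
Chebyshev: P(|Xbar-mu| >= 2/5) <= Var(Xbar)/(2/5)^2 = (1/5)/(4/25) = 5/4
Bound exceeds 1, so trivial bound: 1

1


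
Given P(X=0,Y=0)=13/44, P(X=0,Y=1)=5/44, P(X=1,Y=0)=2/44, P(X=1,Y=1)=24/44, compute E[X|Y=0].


P(Y=0) = 15/44
E[X|Y=0] = (0*13 + 1*2)/15 = 2/15

2/15


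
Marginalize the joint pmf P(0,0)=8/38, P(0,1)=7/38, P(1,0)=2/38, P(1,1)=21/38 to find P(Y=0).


P(Y=0) = P(0,0)+P(1,0) = 8/38 + 2/38 = 10/38 = 5/19

5/19


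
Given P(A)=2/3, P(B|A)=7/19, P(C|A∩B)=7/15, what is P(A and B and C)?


P(A∩B∩C) = P(A) * P(B|A) * P(C|A∩B)
= 2/3 * 7/19 * 7/15
= 14/57 * 7/15 = 98/855

98/855


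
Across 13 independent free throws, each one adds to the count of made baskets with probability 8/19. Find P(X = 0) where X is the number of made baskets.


P(X=0) = C(13,0) * p^0 * (1-p)^13
= 1 * 1 * 34522712143931/42052983462257059
= 34522712143931/42052983462257059

34522712143931/42052983462257059


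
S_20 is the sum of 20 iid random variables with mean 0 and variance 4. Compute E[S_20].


E[S_n] = n*E[X_1] = 20*0 = 0

0


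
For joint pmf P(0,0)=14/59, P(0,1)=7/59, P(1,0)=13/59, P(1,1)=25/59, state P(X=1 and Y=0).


Read from table: P(X=1, Y=0) = 13/59

13/59


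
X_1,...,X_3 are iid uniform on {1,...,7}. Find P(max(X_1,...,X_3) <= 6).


P(max <= 6) = P(all X_i <= 6) = (P(X_1 <= 6))^3
= (6/7)^3 = 216/343

216/343


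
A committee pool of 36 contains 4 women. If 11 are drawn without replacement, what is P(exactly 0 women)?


P(X=0) = C(4,0)*C(32,11) / C(36,11)
= 1*129024480 / 600805296
= 129024480/600805296 = 230/1071

230/1071


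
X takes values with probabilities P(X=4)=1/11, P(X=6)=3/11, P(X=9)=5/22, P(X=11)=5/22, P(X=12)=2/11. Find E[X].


E[X] = sum(x * P(x))
= 4*1/11 + 6*3/11 + 9*5/22 + 11*5/22 + 12*2/11
= 96/11

96/11


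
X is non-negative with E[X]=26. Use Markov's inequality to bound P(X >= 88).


Markov: P(X >= a) <= E[X]/a
P(X >= 88) <= 26/88 = 13/44

13/44


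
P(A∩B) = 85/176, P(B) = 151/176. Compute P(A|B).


P(A|B) = P(A∩B)/P(B) = (85/176)/(151/176) = 85/151

85/151


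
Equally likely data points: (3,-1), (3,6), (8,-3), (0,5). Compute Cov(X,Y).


E[X]=7/2, E[Y]=7/4, E[XY]=-9/4
Cov(X,Y) = E[XY] - E[X]E[Y] = -9/4 - 7/2*7/4 = -67/8

-67/8


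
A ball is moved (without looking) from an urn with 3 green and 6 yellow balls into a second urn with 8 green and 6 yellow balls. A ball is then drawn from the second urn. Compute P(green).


P(transfer green) = 3/9 = 1/3; P(transfer yellow) = 2/3
If green transferred: Urn II has 9 green of 15, so P(green|green moved) = 3/5
If yellow transferred: Urn II has 8 green of 15, so P(green|yellow moved) = 8/15
By total probability: P(green) = 1/3*3/5 + 2/3*8/15 = 5/9

5/9


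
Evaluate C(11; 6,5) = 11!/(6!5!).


11! = 39916800
Denominator: 6!=720 * 5!=120
Coefficient = 39916800 / 86400 = 462

462


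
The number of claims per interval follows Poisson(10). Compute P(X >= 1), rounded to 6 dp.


P(X>=1) = 1 - P(X<=0) = 1 - (e^(-10)*10^0/0!)
≈ 1 - 0.0000453999 = 0.9999546001
≈ 0.999955

0.999955


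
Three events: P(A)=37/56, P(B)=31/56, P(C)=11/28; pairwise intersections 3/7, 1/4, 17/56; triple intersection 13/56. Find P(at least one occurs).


P(A∪B∪C) = P(A)+P(B)+P(C) - P(AB)-P(AC)-P(BC) + P(ABC)
= 37/56+31/56+11/28 - 3/7-1/4-17/56 + 13/56
= 6/7

6/7


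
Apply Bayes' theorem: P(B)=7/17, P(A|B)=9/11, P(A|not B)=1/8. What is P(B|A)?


P(A) = P(A|B)P(B) + P(A|B')P(B') = 9/11*7/17 + 1/8*10/17 = 307/748
P(B|A) = P(A|B)P(B)/P(A) = (63/187)/(307/748) = 252/307

252/307


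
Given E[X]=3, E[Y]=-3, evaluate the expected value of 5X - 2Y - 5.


E[5X - 2Y - 5] = 5*E[X] - 2*E[Y] - 5
= (5)*(3) + (-2)*(-3) + (-5)
= 15 + 6 - 5 = 16

16


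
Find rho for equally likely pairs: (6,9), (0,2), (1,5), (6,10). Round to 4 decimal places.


Cov(X,Y) = 8.6250, Var(X) = 7.6875, Var(Y) = 10.2500
rho = Cov/(sqrt(VarX)*sqrt(VarY)) = 0.9716

0.9716


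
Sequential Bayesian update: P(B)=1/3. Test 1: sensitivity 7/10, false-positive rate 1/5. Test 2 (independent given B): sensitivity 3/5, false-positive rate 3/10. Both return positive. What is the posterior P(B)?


After test 1: P(+) = 7/10*1/3 + 1/5*2/3 = 11/30
P(B|+) = (7/30)/(11/30) = 7/11
After test 2 (use post1 as new prior): P(+) = 3/5*7/11 + 3/10*4/11 = 27/55
P(B|+,+) = (21/55)/(27/55) = 7/9

7/9


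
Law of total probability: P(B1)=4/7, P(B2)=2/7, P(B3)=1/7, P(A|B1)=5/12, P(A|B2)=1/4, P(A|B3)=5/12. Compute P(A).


P(A) = P(A|B1)P(B1) + P(A|B2)P(B2) + P(A|B3)P(B3)
= 5/12*4/7 + 1/4*2/7 + 5/12*1/7
= 5/21 + 1/14 + 5/84 = 31/84

31/84


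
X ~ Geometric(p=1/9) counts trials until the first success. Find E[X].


For geometric (trials until first success), E[X] = 1/p = 1/(1/9) = 9

9


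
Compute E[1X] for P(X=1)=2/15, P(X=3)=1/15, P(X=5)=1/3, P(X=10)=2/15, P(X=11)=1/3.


E[1X] = sum(g(x)*P(x))
= 1*2/15 + 3*1/15 + 5*1/3 + 10*2/15 + 11*1/3
= 7

7


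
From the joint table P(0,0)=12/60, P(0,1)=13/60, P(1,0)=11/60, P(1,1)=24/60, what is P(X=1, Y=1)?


Read from table: P(X=1, Y=1) = 24/60 = 2/5

2/5


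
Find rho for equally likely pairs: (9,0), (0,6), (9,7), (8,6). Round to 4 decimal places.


Cov(X,Y) = -3.1250, Var(X) = 14.2500, Var(Y) = 7.6875
rho = Cov/(sqrt(VarX)*sqrt(VarY)) = -0.2986

-0.2986


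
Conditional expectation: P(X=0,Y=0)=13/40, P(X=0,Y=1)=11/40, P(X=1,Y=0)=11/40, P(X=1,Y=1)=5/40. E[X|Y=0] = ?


P(Y=0) = 24/40
E[X|Y=0] = (0*13 + 1*11)/24 = 11/24

11/24


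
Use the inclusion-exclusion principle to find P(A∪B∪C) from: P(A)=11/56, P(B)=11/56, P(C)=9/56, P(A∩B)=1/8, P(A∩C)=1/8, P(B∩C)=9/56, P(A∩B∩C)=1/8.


P(A∪B∪C) = P(A)+P(B)+P(C) - P(AB)-P(AC)-P(BC) + P(ABC)
= 11/56+11/56+9/56 - 1/8-1/8-9/56 + 1/8
= 15/56

15/56


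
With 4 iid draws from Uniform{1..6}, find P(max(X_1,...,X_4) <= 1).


P(max <= 1) = P(all X_i <= 1) = (P(X_1 <= 1))^4
= (1/6)^4 = 1/1296

1/1296


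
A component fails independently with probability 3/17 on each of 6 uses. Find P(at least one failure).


P(at least one) = 1 - P(none)
P(none) = (1 - 3/17)^6 = (14/17)^6 = 7529536/24137569
P(at least one) = 1 - 7529536/24137569 = 16608033/24137569

16608033/24137569


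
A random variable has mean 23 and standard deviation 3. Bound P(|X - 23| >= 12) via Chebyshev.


k = 12/3 = 4
Chebyshev: P(|X-mu| >= k*sigma) <= 1/k^2 = 1/4^2 = 1/16

1/16


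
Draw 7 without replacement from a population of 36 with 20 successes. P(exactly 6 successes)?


P(X=6) = C(20,6)*C(16,1) / C(36,7)
= 38760*16 / 8347680
= 620160/8347680 = 76/1023

76/1023


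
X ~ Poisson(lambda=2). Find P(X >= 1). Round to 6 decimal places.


P(X>=1) = 1 - P(X<=0) = 1 - (e^(-2)*2^0/0!)
≈ 1 - 0.1353352832 = 0.8646647168
≈ 0.864665

0.864665


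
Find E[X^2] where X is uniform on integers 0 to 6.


E[X^2] = (1/7) * sum(x^2 for x=0..6)
= 91/7 = 13

13


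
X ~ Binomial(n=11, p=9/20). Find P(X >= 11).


P(X>=11) = P(X=11)
= 31381059609/204800000000000
= 31381059609/204800000000000

31381059609/204800000000000


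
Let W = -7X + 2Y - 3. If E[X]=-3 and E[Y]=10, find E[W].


E[-7X + 2Y - 3] = -7*E[X] + 2*E[Y] - 3
= (-7)*(-3) + (2)*(10) + (-3)
= 21 + 20 - 3 = 38

38


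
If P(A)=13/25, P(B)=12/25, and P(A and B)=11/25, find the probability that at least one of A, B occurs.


P(A∪B) = P(A) + P(B) - P(A∩B)
= 13/25 + 12/25 - 11/25 = 14/25

14/25


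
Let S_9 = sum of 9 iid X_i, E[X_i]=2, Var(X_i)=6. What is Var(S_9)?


By independence, Var(S_n) = n*Var(X_1) = 9*6 = 54

54


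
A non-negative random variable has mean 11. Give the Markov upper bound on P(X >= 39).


Markov: P(X >= a) <= E[X]/a
P(X >= 39) <= 11/39

11/39


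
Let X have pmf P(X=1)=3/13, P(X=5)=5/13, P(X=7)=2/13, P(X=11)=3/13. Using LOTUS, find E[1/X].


E[1/X] = sum(g(x)*P(x))
= 1*3/13 + 1/5*5/13 + 1/7*2/13 + 1/11*3/13
= 27/77

27/77


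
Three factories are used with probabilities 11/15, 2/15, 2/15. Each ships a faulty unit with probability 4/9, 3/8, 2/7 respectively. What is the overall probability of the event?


P(A) = P(A|B1)P(B1) + P(A|B2)P(B2) + P(A|B3)P(B3)
= 4/9*11/15 + 3/8*2/15 + 2/7*2/15
= 44/135 + 1/20 + 4/105 = 313/756

313/756


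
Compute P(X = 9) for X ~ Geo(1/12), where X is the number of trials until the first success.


P(X=9) = (1-p)^8 * p = (11/12)^8 * 1/12
= 214358881/429981696 * 1/12 = 214358881/5159780352

214358881/5159780352


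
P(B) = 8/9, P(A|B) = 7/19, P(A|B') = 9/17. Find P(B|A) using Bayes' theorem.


P(A) = P(A|B)P(B) + P(A|B')P(B') = 7/19*8/9 + 9/17*1/9 = 1123/2907
P(B|A) = P(A|B)P(B)/P(A) = (56/171)/(1123/2907) = 952/1123

952/1123


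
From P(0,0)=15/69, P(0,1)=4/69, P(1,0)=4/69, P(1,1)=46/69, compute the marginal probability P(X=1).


P(X=1) = P(1,0)+P(1,1) = 4/69 + 46/69 = 50/69

50/69


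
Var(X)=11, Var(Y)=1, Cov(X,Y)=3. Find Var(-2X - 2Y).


Var(-2X - 2Y) = (-2)^2*Var(X) + (-2)^2*Var(Y) + 2*(-2)*(-2)*Cov(X,Y)
= 4*11 + 4*1 + 8*3
= 44 + 4 + 24 = 72

72


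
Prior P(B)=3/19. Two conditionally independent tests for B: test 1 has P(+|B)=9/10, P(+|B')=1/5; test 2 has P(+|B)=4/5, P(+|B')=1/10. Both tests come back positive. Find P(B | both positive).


After test 1: P(+) = 9/10*3/19 + 1/5*16/19 = 59/190
P(B|+) = (27/190)/(59/190) = 27/59
After test 2 (use post1 as new prior): P(+) = 4/5*27/59 + 1/10*32/59 = 124/295
P(B|+,+) = (108/295)/(124/295) = 27/31

27/31


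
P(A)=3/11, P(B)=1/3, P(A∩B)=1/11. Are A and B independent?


P(A)*P(B) = 3/11*1/3 = 1/11
P(A∩B) = 1/11, which equals P(A)P(B), so independent

Yes, A and B are independent


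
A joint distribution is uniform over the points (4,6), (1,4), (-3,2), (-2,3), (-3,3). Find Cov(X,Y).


E[X]=-3/5, E[Y]=18/5, E[XY]=7/5
Cov(X,Y) = E[XY] - E[X]E[Y] = 7/5 + 3/5*18/5 = 89/25

89/25


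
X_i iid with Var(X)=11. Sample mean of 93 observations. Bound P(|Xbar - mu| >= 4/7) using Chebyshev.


Var(Xbar) = Var(X)/n = 11/93
Chebyshev: P(|Xbar-mu| >= 4/7) <= Var(Xbar)/(4/7)^2 = (11/93)/(16/49) = 539/1488

539/1488


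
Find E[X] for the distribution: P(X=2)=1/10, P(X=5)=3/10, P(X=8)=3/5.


E[X] = sum(x * P(x))
= 2*1/10 + 5*3/10 + 8*3/5
= 13/2

13/2


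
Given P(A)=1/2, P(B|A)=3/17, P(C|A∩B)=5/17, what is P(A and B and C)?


P(A∩B∩C) = P(A) * P(B|A) * P(C|A∩B)
= 1/2 * 3/17 * 5/17
= 3/34 * 5/17 = 15/578

15/578


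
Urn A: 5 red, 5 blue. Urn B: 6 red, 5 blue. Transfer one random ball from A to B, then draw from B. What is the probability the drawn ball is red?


P(transfer red) = 5/10 = 1/2; P(transfer blue) = 1/2
If red transferred: Urn II has 7 red of 12, so P(red|red moved) = 7/12
If blue transferred: Urn II has 6 red of 12, so P(red|blue moved) = 1/2
By total probability: P(red) = 1/2*7/12 + 1/2*1/2 = 13/24

13/24


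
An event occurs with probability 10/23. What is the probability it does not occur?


P(A') = 1 - P(A) = 1 - 10/23 = 13/23

13/23


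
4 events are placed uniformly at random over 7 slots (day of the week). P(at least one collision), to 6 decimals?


P(all different) = prod((7-i)/7 for i=0..3) = 0.349854
P(at least one match) = 1 - 0.349854 = 0.650146

0.650146


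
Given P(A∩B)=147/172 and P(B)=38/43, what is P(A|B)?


P(A|B) = P(A∩B)/P(B) = (147/172)/(152/172) = 147/152

147/152


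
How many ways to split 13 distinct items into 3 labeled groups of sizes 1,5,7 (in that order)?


13! = 6227020800
Denominator: 1!=1 * 5!=120 * 7!=5040
Coefficient = 6227020800 / 604800 = 10296

10296


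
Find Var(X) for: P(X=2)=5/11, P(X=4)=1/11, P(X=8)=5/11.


E[X] = 54/11, E[X^2] = 356/11
Var(X) = E[X^2] - (E[X])^2 = 356/11 - (54/11)^2 = 1000/121

1000/121


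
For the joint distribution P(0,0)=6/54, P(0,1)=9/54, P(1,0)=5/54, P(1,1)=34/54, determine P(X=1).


P(X=1) = P(1,0)+P(1,1) = 5/54 + 34/54 = 39/54 = 13/18

13/18


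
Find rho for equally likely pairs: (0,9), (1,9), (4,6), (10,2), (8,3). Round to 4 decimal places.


Cov(X,Y) = -11.2800, Var(X) = 15.0400, Var(Y) = 8.5600
rho = Cov/(sqrt(VarX)*sqrt(VarY)) = -0.9941

-0.9941


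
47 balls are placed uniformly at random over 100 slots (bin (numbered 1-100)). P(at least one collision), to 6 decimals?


P(all different) = prod((100-i)/100 for i=0..46) = 0.000002
P(at least one match) = 1 - 0.000002 = 0.999998

0.999998


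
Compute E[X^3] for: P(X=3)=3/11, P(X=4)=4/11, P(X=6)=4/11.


E[X^3] = sum(x^3 * P(x))
= 27*3/11 + 64*4/11 + 216*4/11
= 1201/11

1201/11


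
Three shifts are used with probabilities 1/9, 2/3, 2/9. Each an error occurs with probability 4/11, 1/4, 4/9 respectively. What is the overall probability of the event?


P(A) = P(A|B1)P(B1) + P(A|B2)P(B2) + P(A|B3)P(B3)
= 4/11*1/9 + 1/4*2/3 + 4/9*2/9
= 4/99 + 1/6 + 8/81 = 545/1782

545/1782


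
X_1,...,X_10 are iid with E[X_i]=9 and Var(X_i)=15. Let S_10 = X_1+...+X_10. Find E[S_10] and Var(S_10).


E[S_n] = n*mu = 10*9 = 90
Var(S_n) = n*sigma^2 = 10*15 = 150

E[S_10]=90, Var(S_10)=150


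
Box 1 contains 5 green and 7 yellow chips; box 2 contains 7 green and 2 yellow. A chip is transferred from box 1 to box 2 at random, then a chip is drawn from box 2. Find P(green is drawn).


P(transfer green) = 5/12; P(transfer yellow) = 7/12
If green transferred: Urn II has 8 green of 10, so P(green|green moved) = 4/5
If yellow transferred: Urn II has 7 green of 10, so P(green|yellow moved) = 7/10
By total probability: P(green) = 5/12*4/5 + 7/12*7/10 = 89/120

89/120


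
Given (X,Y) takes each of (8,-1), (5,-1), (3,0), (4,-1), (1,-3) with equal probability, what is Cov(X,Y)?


E[X]=21/5, E[Y]=-6/5, E[XY]=-4
Cov(X,Y) = E[XY] - E[X]E[Y] = -4 - 21/5*-6/5 = 26/25

26/25


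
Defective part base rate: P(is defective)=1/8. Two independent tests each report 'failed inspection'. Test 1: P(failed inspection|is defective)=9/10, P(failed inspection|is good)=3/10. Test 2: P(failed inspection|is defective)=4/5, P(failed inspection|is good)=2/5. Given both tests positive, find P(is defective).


After test 1: P(+) = 9/10*1/8 + 3/10*7/8 = 3/8
P(B|+) = (9/80)/(3/8) = 3/10
After test 2 (use post1 as new prior): P(+) = 4/5*3/10 + 2/5*7/10 = 13/25
P(B|+,+) = (6/25)/(13/25) = 6/13

6/13


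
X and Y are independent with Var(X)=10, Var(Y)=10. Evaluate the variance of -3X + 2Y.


Independence => Cov(X,Y)=0
Var(-3X + 2Y) = (-3)^2*Var(X) + 2^2*Var(Y)
= 9*10 + 4*10 = 130

130


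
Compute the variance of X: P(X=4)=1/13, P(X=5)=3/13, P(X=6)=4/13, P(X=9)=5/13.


E[X] = 88/13, E[X^2] = 640/13
Var(X) = E[X^2] - (E[X])^2 = 640/13 - (88/13)^2 = 576/169

576/169


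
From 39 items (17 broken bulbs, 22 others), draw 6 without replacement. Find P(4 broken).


P(X=4) = C(17,4)*C(22,2) / C(39,6)
= 2380*231 / 3262623
= 549780/3262623 = 1540/9139

1540/9139


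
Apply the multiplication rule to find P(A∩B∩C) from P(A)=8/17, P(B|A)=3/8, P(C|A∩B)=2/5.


P(A∩B∩C) = P(A) * P(B|A) * P(C|A∩B)
= 8/17 * 3/8 * 2/5
= 3/17 * 2/5 = 6/85

6/85


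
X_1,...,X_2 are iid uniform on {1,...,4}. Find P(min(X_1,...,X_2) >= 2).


P(min >= 2) = P(all X_i >= 2) = (P(X_1 >= 2))^2
= (3/4)^2 = 9/16

9/16


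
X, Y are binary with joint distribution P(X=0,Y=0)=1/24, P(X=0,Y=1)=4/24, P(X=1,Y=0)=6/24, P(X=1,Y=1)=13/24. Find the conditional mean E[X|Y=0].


P(Y=0) = 7/24
E[X|Y=0] = (0*1 + 1*6)/7 = 6/7

6/7


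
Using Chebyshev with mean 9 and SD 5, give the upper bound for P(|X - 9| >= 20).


k = 20/5 = 4
Chebyshev: P(|X-mu| >= k*sigma) <= 1/k^2 = 1/4^2 = 1/16

1/16


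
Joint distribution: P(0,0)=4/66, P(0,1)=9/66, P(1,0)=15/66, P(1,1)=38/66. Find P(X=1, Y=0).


Read from table: P(X=1, Y=0) = 15/66 = 5/22

5/22


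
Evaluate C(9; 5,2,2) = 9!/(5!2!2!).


9! = 362880
Denominator: 5!=120 * 2!=2 * 2!=2
Coefficient = 362880 / 480 = 756

756


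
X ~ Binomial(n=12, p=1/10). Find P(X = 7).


P(X=7) = C(12,7) * p^7 * (1-p)^5
= 792 * 1/10000000 * 59049/100000
= 5845851/125000000000

5845851/125000000000


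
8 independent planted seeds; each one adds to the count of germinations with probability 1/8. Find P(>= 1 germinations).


P(at least one) = 1 - P(none)
P(none) = (1 - 1/8)^8 = (7/8)^8 = 5764801/16777216
P(at least one) = 1 - 5764801/16777216 = 11012415/16777216

11012415/16777216


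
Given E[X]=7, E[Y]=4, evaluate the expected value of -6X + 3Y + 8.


E[-6X + 3Y + 8] = -6*E[X] + 3*E[Y] + 8
= (-6)*(7) + (3)*(4) + (8)
= -42 + 12 + 8 = -22

-22


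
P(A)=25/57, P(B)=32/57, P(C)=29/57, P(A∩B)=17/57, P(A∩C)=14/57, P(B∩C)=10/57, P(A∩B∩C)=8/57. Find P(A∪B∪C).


P(A∪B∪C) = P(A)+P(B)+P(C) - P(AB)-P(AC)-P(BC) + P(ABC)
= 25/57+32/57+29/57 - 17/57-14/57-10/57 + 8/57
= 53/57

53/57


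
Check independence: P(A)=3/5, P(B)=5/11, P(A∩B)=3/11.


P(A)*P(B) = 3/5*5/11 = 3/11
P(A∩B) = 3/11, which equals P(A)P(B), so independent

Yes, A and B are independent


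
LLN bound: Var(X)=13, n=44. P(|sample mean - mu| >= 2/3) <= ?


Var(Xbar) = Var(X)/n = 13/44
Chebyshev: P(|Xbar-mu| >= 2/3) <= Var(Xbar)/(2/3)^2 = (13/44)/(4/9) = 117/176

117/176


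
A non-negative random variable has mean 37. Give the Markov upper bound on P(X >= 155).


Markov: P(X >= a) <= E[X]/a
P(X >= 155) <= 37/155

37/155


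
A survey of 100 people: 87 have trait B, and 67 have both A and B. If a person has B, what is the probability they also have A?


P(A|B) = P(A∩B)/P(B) = (67/100)/(87/100) = 67/87

67/87


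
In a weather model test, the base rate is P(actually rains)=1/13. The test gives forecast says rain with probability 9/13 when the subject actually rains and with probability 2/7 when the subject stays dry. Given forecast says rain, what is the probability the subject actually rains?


P(A) = P(A|B)P(B) + P(A|B')P(B') = 9/13*1/13 + 2/7*12/13 = 375/1183
P(B|A) = P(A|B)P(B)/P(A) = (9/169)/(375/1183) = 21/125

21/125


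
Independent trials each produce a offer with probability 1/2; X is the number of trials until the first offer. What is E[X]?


For geometric (trials until first success), E[X] = 1/p = 1/(1/2) = 2

2


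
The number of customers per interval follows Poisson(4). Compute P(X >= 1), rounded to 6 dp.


P(X>=1) = 1 - P(X<=0) = 1 - (e^(-4)*4^0/0!)
≈ 1 - 0.0183156389 = 0.9816843611
≈ 0.981684

0.981684


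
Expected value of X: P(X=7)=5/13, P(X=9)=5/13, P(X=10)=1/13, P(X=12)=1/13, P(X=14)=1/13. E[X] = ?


E[X] = sum(x * P(x))
= 7*5/13 + 9*5/13 + 10*1/13 + 12*1/13 + 14*1/13
= 116/13

116/13


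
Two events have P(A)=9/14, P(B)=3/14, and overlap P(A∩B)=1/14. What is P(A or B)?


P(A∪B) = P(A) + P(B) - P(A∩B)
= 9/14 + 3/14 - 1/14 = 11/14

11/14


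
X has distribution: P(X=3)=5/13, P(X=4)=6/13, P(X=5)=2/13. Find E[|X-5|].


E[|X-5|] = sum(g(x)*P(x))
= 2*5/13 + 1*6/13 + 0*2/13
= 16/13

16/13


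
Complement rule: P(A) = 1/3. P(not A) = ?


P(A') = 1 - P(A) = 1 - 1/3 = 2/3

2/3


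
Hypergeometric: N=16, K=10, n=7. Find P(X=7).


P(X=7) = C(10,7)*C(6,0) / C(16,7)
= 120*1 / 11440
= 120/11440 = 3/286

3/286


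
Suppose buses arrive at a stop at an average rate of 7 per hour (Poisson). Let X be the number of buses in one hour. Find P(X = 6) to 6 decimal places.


P(X=6) = e^(-7) * 7^6 / 6!
≈ 0.0009118819656 * 117649 / 720
≈ 0.149003

0.149003


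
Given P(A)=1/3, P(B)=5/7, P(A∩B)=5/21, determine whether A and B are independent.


P(A)*P(B) = 1/3*5/7 = 5/21
P(A∩B) = 5/21, which equals P(A)P(B), so independent

Yes, A and B are independent


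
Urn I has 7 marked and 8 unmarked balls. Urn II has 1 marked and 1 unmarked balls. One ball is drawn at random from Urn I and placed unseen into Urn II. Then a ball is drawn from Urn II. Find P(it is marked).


P(transfer marked) = 7/15; P(transfer unmarked) = 8/15
If marked transferred: Urn II has 2 marked of 3, so P(marked|marked moved) = 2/3
If unmarked transferred: Urn II has 1 marked of 3, so P(marked|unmarked moved) = 1/3
By total probability: P(marked) = 7/15*2/3 + 8/15*1/3 = 22/45

22/45


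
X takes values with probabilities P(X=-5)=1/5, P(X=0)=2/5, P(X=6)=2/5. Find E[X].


E[X] = sum(x * P(x))
= -5*1/5 + 0*2/5 + 6*2/5
= 7/5

7/5


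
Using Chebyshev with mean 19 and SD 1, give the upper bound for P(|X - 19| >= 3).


k = 3/1 = 3
Chebyshev: P(|X-mu| >= k*sigma) <= 1/k^2 = 1/3^2 = 1/9

1/9


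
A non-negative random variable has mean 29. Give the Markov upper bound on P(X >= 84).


Markov: P(X >= a) <= E[X]/a
P(X >= 84) <= 29/84

29/84


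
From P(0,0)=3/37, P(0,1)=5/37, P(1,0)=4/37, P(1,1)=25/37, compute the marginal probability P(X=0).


P(X=0) = P(0,0)+P(0,1) = 3/37 + 5/37 = 8/37

8/37


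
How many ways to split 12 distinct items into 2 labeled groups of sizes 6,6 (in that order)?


12! = 479001600
Denominator: 6!=720 * 6!=720
Coefficient = 479001600 / 518400 = 924

924


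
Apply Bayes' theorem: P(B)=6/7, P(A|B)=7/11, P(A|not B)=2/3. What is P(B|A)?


P(A) = P(A|B)P(B) + P(A|B')P(B') = 7/11*6/7 + 2/3*1/7 = 148/231
P(B|A) = P(A|B)P(B)/P(A) = (6/11)/(148/231) = 63/74

63/74


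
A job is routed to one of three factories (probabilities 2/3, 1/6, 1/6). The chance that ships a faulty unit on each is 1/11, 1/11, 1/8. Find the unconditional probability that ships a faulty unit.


P(A) = P(A|B1)P(B1) + P(A|B2)P(B2) + P(A|B3)P(B3)
= 1/11*2/3 + 1/11*1/6 + 1/8*1/6
= 2/33 + 1/66 + 1/48 = 17/176

17/176


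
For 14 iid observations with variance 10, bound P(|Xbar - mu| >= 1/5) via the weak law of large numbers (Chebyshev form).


Var(Xbar) = Var(X)/n = 10/14
Chebyshev: P(|Xbar-mu| >= 1/5) <= Var(Xbar)/(1/5)^2 = (5/7)/(1/25) = 125/7
Bound exceeds 1, so trivial bound: 1

1


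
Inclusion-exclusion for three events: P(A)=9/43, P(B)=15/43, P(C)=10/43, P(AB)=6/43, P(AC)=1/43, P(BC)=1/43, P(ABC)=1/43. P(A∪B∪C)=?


P(A∪B∪C) = P(A)+P(B)+P(C) - P(AB)-P(AC)-P(BC) + P(ABC)
= 9/43+15/43+10/43 - 6/43-1/43-1/43 + 1/43
= 27/43

27/43


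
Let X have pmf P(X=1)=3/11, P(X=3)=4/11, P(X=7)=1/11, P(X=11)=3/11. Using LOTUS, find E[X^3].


E[X^3] = sum(g(x)*P(x))
= 1*3/11 + 27*4/11 + 343*1/11 + 1331*3/11
= 4447/11

4447/11


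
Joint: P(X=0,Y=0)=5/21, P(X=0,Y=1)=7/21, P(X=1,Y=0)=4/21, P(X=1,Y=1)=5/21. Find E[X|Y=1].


P(Y=1) = 12/21
E[X|Y=1] = (0*7 + 1*5)/12 = 5/12

5/12


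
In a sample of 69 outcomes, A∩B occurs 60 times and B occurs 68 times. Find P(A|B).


P(A|B) = P(A∩B)/P(B) = (60/69)/(68/69) = 60/68 = 15/17

15/17


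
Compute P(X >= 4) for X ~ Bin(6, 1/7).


P(X>=4) = P(X=4) + P(X=5) + P(X=6)
= 540/117649 + 36/117649 + 1/117649
= 577/117649

577/117649


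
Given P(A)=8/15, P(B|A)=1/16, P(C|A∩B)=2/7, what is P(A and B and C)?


P(A∩B∩C) = P(A) * P(B|A) * P(C|A∩B)
= 8/15 * 1/16 * 2/7
= 1/30 * 2/7 = 1/105

1/105


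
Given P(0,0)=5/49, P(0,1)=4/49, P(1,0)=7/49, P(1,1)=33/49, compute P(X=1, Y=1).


Read from table: P(X=1, Y=1) = 33/49

33/49


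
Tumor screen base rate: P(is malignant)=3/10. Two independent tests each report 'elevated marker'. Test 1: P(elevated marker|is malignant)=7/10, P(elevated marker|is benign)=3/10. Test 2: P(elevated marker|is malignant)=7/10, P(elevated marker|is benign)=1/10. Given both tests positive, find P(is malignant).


After test 1: P(+) = 7/10*3/10 + 3/10*7/10 = 21/50
P(B|+) = (21/100)/(21/50) = 1/2
After test 2 (use post1 as new prior): P(+) = 7/10*1/2 + 1/10*1/2 = 2/5
P(B|+,+) = (7/20)/(2/5) = 7/8

7/8


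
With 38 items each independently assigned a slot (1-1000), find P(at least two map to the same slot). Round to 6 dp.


P(all different) = prod((1000-i)/1000 for i=0..37) = 0.490683
P(at least one match) = 1 - 0.490683 = 0.509317

0.509317


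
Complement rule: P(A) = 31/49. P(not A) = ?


P(A') = 1 - P(A) = 1 - 31/49 = 18/49

18/49


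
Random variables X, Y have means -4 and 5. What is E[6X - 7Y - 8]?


E[6X - 7Y - 8] = 6*E[X] - 7*E[Y] - 8
= (6)*(-4) + (-7)*(5) + (-8)
= -24 - 35 - 8 = -67

-67


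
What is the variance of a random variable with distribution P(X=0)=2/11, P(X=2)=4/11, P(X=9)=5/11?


E[X] = 53/11, E[X^2] = 421/11
Var(X) = E[X^2] - (E[X])^2 = 421/11 - (53/11)^2 = 1822/121

1822/121


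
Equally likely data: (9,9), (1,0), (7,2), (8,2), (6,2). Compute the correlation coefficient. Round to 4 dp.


Cov(X,Y) = 6.0000, Var(X) = 7.7600, Var(Y) = 9.6000
rho = Cov/(sqrt(VarX)*sqrt(VarY)) = 0.6952

0.6952
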